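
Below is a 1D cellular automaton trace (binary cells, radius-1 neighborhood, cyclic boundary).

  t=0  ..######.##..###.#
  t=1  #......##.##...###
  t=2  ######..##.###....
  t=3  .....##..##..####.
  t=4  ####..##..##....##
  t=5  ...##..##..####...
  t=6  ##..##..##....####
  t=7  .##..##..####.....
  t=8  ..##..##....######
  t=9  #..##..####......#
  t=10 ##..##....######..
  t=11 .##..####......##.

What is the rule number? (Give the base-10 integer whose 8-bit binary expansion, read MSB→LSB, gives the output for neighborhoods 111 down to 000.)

  nb ###: next=.  (t=0,i=3, bit7=0)
  nb ##.: next=#  (t=0,i=7, bit6=1)
  nb #.#: next=#  (t=0,i=8, bit5=1)
  nb #..: next=#  (t=0,i=0, bit4=1)
  nb .##: next=.  (t=0,i=2, bit3=0)
  nb .#.: next=#  (t=0,i=17, bit2=1)
  nb ..#: next=.  (t=0,i=1, bit1=0)
  nb ...: next=#  (t=1,i=2, bit0=1)
  bits 01110101 = 117

117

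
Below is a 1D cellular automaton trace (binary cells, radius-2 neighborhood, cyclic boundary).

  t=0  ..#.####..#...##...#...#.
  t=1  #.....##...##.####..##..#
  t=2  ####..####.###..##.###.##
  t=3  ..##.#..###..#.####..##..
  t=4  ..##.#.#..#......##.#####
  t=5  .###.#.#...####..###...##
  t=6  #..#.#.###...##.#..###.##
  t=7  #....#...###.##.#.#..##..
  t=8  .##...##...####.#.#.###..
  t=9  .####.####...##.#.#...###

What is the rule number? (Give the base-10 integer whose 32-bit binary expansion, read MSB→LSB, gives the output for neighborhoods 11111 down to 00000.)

  #####|.  b31=0 t=2,i=0
  ####.|#  b30=1 t=0,i=6
  ###.#|#  b29=1 t=2,i=9
  ###..|#  b28=1 t=0,i=7
  ##.##|#  b27=1 t=1,i=13
  ##.#.|.  b26=0 t=3,i=4
  ##..#|.  b25=0 t=0,i=8
  ##...|#  b24=1 t=0,i=16
  #.###|.  b23=0 t=0,i=4
  #.##.|#  b22=1 t=7,i=13
  #.#.#|#  b21=1 t=4,i=5
  #.#..|#  b20=1 t=3,i=5
  #..##|#  b19=1 t=1,i=19
  #..#.|.  b18=0 t=0,i=9
  #...#|#  b17=1 t=0,i=0
  #....|#  b16=1 t=1,i=2
  .####|.  b15=0 t=0,i=5
  .###.|.  b14=0 t=2,i=12
  .##.#|#  b13=1 t=1,i=12
  .##..|#  b12=1 t=0,i=15
  .#.##|.  b11=0 t=0,i=3
  .#.#.|.  b10=0 t=4,i=6
  .#..#|.  b9=0 t=3,i=6
  .#...|#  b8=1 t=0,i=11
  ..###|.  b7=0 t=2,i=6
  ..##.|#  b6=1 t=0,i=14
  ..#.#|.  b5=0 t=0,i=2
  ..#..|.  b4=0 t=0,i=10
  ...##|.  b3=0 t=0,i=13
  ...#.|.  b2=0 t=0,i=1
  ....#|.  b1=0 t=1,i=4
  .....|#  b0=1 t=1,i=3
  bits 01111001011110110011000101000001 = 2038116673

2038116673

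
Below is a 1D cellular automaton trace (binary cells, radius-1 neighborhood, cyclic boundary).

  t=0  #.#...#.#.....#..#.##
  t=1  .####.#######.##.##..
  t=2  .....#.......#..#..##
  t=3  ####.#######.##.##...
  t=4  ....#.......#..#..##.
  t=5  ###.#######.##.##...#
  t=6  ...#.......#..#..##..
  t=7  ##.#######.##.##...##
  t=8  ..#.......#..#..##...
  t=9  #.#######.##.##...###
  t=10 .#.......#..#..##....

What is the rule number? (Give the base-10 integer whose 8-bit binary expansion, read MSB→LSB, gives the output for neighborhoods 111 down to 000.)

  ###|.  b7=0 t=0,i=20
  ##.|.  b6=0 t=0,i=0
  #.#|#  b5=1 t=0,i=1
  #..|#  b4=1 t=0,i=3
  .##|.  b3=0 t=0,i=19
  .#.|#  b2=1 t=0,i=2
  ..#|.  b1=0 t=0,i=5
  ...|#  b0=1 t=0,i=4
  bits 00110101 = 53

53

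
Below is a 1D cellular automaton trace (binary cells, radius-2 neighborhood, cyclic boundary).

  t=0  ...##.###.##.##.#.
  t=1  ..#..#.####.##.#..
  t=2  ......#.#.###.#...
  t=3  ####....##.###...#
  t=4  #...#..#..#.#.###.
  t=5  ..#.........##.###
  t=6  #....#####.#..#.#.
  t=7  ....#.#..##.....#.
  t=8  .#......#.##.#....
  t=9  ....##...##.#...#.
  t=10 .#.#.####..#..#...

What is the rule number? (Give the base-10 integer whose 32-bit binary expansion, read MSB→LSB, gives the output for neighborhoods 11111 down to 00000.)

  [31] ##### => .  t=3,i=1
  [30] ####. => .  t=1,i=9
  [29] ###.# => #  t=0,i=8
  [28] ###.. => .  t=3,i=3
  [27] ##.## => #  t=0,i=5
  [26] ##.#. => #  t=0,i=15
  [25] ##..# => #  t=5,i=0
  [24] ##... => #  t=3,i=4
  [23] #.### => .  t=0,i=6
  [22] #.##. => #  t=0,i=10
  [21] #.#.# => #  t=2,i=8
  [20] #.#.. => .  t=0,i=16
  [19] #..## => #  t=7,i=8
  [18] #..#. => .  t=1,i=4
  [17] #...# => #  t=3,i=15
  [16] #.... => .  t=0,i=0
  [15] .#### => #  t=1,i=8
  [14] .###. => #  t=0,i=7
  [13] .##.# => .  t=0,i=4
  [12] .##.. => #  t=7,i=10
  [11] .#.## => #  t=1,i=6
  [10] .#.#. => .  t=2,i=7
  [9] .#..# => .  t=1,i=3
  [8] .#... => .  t=0,i=17
  [7] ..### => .  t=3,i=17
  [6] ..##. => .  t=0,i=3
  [5] ..#.# => .  t=1,i=5
  [4] ..#.. => .  t=1,i=2
  [3] ...## => #  t=0,i=2
  [2] ...#. => .  t=1,i=1
  [1] ....# => .  t=0,i=1
  [0] ..... => #  t=2,i=0
  bits 00101111011010101101100000001001 = 795531273

795531273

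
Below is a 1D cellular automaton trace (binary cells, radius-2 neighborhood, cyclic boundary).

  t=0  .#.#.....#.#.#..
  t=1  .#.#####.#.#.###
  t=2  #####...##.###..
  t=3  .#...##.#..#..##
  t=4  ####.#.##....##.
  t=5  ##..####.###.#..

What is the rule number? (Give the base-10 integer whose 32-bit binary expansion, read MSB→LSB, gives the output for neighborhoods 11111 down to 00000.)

133925219

  ##### -> .   bit 31 = 0  t=1,i=5
  ####. -> .   bit 30 = 0  t=1,i=6
  ###.# -> .   bit 29 = 0  t=1,i=7
  ###.. -> .   bit 28 = 0  t=2,i=4
  ##.## -> .   bit 27 = 0  t=2,i=10
  ##.#. -> #   bit 26 = 1  t=1,i=0
  ##..# -> #   bit 25 = 1  t=2,i=14
  ##... -> #   bit 24 = 1  t=2,i=5
  #.### -> #   bit 23 = 1  t=1,i=3
  #.##. -> #   bit 22 = 1  t=4,i=7
  #.#.# -> #   bit 21 = 1  t=0,i=11
  #.#.. -> #   bit 20 = 1  t=0,i=3
  #..## -> #   bit 19 = 1  t=2,i=15
  #..#. -> .   bit 18 = 0  t=3,i=10
  #...# -> #   bit 17 = 1  t=0,i=15
  #.... -> #   bit 16 = 1  t=0,i=5
  .#### -> #   bit 15 = 1  t=1,i=4
  .###. -> .   bit 14 = 0  t=1,i=14
  .##.# -> .   bit 13 = 0  t=2,i=9
  .##.. -> .   bit 12 = 0  t=4,i=8
  .#.## -> #   bit 11 = 1  t=1,i=2
  .#.#. -> .   bit 10 = 0  t=0,i=2
  .#..# -> .   bit 9 = 0  t=3,i=9
  .#... -> #   bit 8 = 1  t=0,i=4
  ..### -> .   bit 7 = 0  t=2,i=0
  ..##. -> #   bit 6 = 1  t=2,i=8
  ..#.# -> #   bit 5 = 1  t=0,i=1
  ..#.. -> .   bit 4 = 0  t=3,i=11
  ...## -> .   bit 3 = 0  t=2,i=7
  ...#. -> .   bit 2 = 0  t=0,i=0
  ....# -> #   bit 1 = 1  t=0,i=7
  ..... -> #   bit 0 = 1  t=0,i=6
  bits 00000111111110111000100101100011 = 133925219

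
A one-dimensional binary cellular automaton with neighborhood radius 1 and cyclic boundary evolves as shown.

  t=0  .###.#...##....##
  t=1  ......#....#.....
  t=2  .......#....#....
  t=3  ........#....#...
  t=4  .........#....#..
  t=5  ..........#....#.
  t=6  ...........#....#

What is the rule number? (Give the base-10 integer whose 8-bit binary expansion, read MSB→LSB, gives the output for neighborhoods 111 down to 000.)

  ### -> .   bit 7 = 0  t=0,i=2
  ##. -> .   bit 6 = 0  t=0,i=3
  #.# -> .   bit 5 = 0  t=0,i=0
  #.. -> #   bit 4 = 1  t=0,i=6
  .## -> .   bit 3 = 0  t=0,i=1
  .#. -> .   bit 2 = 0  t=0,i=5
  ..# -> .   bit 1 = 0  t=0,i=8
  ... -> .   bit 0 = 0  t=0,i=7
  bits 00010000 = 16

16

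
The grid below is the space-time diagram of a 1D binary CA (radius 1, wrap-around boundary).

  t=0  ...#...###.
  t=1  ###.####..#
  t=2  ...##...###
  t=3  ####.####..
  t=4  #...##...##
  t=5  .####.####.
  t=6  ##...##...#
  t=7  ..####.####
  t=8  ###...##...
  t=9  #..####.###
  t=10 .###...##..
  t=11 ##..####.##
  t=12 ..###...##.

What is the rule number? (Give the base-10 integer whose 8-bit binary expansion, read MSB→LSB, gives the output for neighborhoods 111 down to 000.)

  [7] ### => .  t=0,i=8
  [6] ##. => .  t=0,i=9
  [5] #.# => #  t=1,i=3
  [4] #.. => #  t=0,i=4
  [3] .## => #  t=0,i=7
  [2] .#. => .  t=0,i=3
  [1] ..# => #  t=0,i=2
  [0] ... => #  t=0,i=0
  bits 00111011 = 59

59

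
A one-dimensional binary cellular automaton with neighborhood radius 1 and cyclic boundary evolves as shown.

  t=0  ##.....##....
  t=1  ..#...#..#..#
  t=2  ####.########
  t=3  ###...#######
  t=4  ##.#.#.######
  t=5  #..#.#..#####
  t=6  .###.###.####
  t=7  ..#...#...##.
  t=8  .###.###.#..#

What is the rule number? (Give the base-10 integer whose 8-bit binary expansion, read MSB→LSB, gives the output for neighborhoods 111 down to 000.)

  [7] ### => #  t=2,i=0
  [6] ##. => .  t=0,i=1
  [5] #.# => .  t=2,i=4
  [4] #.. => #  t=0,i=2
  [3] .## => .  t=0,i=0
  [2] .#. => #  t=1,i=2
  [1] ..# => #  t=0,i=6
  [0] ... => .  t=0,i=3
  bits 10010110 = 150

150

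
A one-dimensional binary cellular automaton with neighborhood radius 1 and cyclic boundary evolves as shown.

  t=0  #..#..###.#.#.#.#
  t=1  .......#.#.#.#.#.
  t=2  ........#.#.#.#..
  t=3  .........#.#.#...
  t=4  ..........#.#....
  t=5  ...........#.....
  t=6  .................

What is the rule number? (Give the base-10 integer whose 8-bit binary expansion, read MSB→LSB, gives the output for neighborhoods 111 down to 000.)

  ### -> #   bit 7 = 1  t=0,i=7
  ##. -> .   bit 6 = 0  t=0,i=0
  #.# -> #   bit 5 = 1  t=0,i=9
  #.. -> .   bit 4 = 0  t=0,i=1
  .## -> .   bit 3 = 0  t=0,i=6
  .#. -> .   bit 2 = 0  t=0,i=3
  ..# -> .   bit 1 = 0  t=0,i=2
  ... -> .   bit 0 = 0  t=1,i=0
  bits 10100000 = 160

160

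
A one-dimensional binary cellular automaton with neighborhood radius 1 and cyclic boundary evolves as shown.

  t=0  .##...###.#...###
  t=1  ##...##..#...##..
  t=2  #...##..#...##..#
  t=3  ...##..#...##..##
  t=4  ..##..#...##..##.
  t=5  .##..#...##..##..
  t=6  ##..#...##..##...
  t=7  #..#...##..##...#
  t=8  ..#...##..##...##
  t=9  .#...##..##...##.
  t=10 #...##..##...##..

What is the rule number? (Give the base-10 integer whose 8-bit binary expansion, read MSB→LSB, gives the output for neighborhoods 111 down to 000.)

  ###|.  b7=0 t=0,i=7
  ##.|.  b6=0 t=0,i=2
  #.#|#  b5=1 t=0,i=0
  #..|.  b4=0 t=0,i=3
  .##|#  b3=1 t=0,i=1
  .#.|.  b2=0 t=0,i=10
  ..#|#  b1=1 t=0,i=5
  ...|.  b0=0 t=0,i=4
  bits 00101010 = 42

42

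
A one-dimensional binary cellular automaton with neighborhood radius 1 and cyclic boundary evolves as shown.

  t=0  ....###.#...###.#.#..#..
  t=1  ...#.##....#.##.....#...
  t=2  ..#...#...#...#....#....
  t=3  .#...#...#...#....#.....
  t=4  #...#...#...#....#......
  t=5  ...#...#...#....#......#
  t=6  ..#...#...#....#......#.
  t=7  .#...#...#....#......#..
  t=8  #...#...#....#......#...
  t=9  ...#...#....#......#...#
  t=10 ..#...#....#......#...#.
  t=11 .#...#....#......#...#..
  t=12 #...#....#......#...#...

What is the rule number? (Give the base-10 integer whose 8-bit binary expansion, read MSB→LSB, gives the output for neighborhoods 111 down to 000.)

  ### -> #   bit 7 = 1  t=0,i=5
  ##. -> #   bit 6 = 1  t=0,i=6
  #.# -> .   bit 5 = 0  t=0,i=7
  #.. -> .   bit 4 = 0  t=0,i=9
  .## -> .   bit 3 = 0  t=0,i=4
  .#. -> .   bit 2 = 0  t=0,i=8
  ..# -> #   bit 1 = 1  t=0,i=3
  ... -> .   bit 0 = 0  t=0,i=0
  bits 11000010 = 194

194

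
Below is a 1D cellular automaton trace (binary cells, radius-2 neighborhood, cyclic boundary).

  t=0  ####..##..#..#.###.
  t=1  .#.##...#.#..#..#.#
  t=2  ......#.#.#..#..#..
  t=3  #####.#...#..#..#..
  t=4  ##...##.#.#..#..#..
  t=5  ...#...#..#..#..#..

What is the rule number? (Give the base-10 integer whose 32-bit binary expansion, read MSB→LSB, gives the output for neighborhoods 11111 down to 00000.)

504545459

  ##### -> .   bit 31 = 0  t=3,i=2
  ####. -> .   bit 30 = 0  t=0,i=2
  ###.# -> .   bit 29 = 0  t=0,i=17
  ###.. -> #   bit 28 = 1  t=0,i=3
  ##.## -> #   bit 27 = 1  t=0,i=18
  ##.#. -> #   bit 26 = 1  t=3,i=5
  ##..# -> #   bit 25 = 1  t=0,i=4
  ##... -> .   bit 24 = 0  t=1,i=5
  #.### -> .   bit 23 = 0  t=0,i=0
  #.##. -> .   bit 22 = 0  t=1,i=3
  #.#.# -> .   bit 21 = 0  t=1,i=1
  #.#.. -> #   bit 20 = 1  t=1,i=10
  #..## -> .   bit 19 = 0  t=0,i=5
  #..#. -> .   bit 18 = 0  t=0,i=9
  #...# -> #   bit 17 = 1  t=1,i=6
  #.... -> .   bit 16 = 0  t=2,i=18
  .#### -> #   bit 15 = 1  t=0,i=1
  .###. -> #   bit 14 = 1  t=0,i=16
  .##.# -> .   bit 13 = 0  t=4,i=6
  .##.. -> .   bit 12 = 0  t=0,i=7
  .#.## -> .   bit 11 = 0  t=0,i=14
  .#.#. -> .   bit 10 = 0  t=1,i=0
  .#..# -> .   bit 9 = 0  t=0,i=11
  .#... -> .   bit 8 = 0  t=2,i=17
  ..### -> #   bit 7 = 1  t=3,i=0
  ..##. -> .   bit 6 = 0  t=0,i=6
  ..#.# -> #   bit 5 = 1  t=0,i=13
  ..#.. -> #   bit 4 = 1  t=0,i=10
  ...## -> .   bit 3 = 0  t=4,i=4
  ...#. -> .   bit 2 = 0  t=1,i=7
  ....# -> #   bit 1 = 1  t=2,i=4
  ..... -> #   bit 0 = 1  t=2,i=0
  bits 00011110000100101100000010110011 = 504545459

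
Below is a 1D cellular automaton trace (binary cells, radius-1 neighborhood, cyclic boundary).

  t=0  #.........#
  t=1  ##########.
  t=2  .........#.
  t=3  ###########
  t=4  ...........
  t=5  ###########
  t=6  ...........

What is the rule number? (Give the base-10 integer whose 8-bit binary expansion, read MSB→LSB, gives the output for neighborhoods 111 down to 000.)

  nb ###: next=.  (t=1,i=1, bit7=0)
  nb ##.: next=#  (t=0,i=0, bit6=1)
  nb #.#: next=.  (t=1,i=10, bit5=0)
  nb #..: next=#  (t=0,i=1, bit4=1)
  nb .##: next=.  (t=0,i=10, bit3=0)
  nb .#.: next=#  (t=2,i=9, bit2=1)
  nb ..#: next=#  (t=0,i=9, bit1=1)
  nb ...: next=#  (t=0,i=2, bit0=1)
  bits 01010111 = 87

87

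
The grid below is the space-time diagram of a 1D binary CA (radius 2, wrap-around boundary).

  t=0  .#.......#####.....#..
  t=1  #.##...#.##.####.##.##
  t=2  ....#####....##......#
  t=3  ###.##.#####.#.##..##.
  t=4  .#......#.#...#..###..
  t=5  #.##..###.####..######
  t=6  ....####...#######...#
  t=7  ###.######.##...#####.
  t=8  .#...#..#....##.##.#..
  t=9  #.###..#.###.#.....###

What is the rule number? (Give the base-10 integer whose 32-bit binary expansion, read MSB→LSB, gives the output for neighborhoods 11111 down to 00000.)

  nb #####: next=.  (t=0,i=11, bit31=0)
  nb ####.: next=#  (t=0,i=12, bit30=1)
  nb ###.#: next=.  (t=1,i=0, bit29=0)
  nb ###..: next=#  (t=0,i=13, bit28=1)
  nb ##.##: next=.  (t=1,i=1, bit27=0)
  nb ##.#.: next=.  (t=3,i=12, bit26=0)
  nb ##..#: next=#  (t=3,i=17, bit25=1)
  nb ##...: next=#  (t=0,i=14, bit24=1)
  nb #.###: next=.  (t=1,i=12, bit23=0)
  nb #.##.: next=.  (t=1,i=2, bit22=0)
  nb #.#.#: next=.  (t=3,i=13, bit21=0)
  nb #.#..: next=#  (t=4,i=10, bit20=1)
  nb #..##: next=#  (t=3,i=18, bit19=1)
  nb #..#.: next=#  (t=8,i=7, bit18=1)
  nb #...#: next=#  (t=0,i=21, bit17=1)
  nb #....: next=#  (t=0,i=3, bit16=1)
  nb .####: next=#  (t=0,i=10, bit15=1)
  nb .###.: next=#  (t=1,i=21, bit14=1)
  nb .##.#: next=.  (t=1,i=10, bit13=0)
  nb .##..: next=.  (t=1,i=3, bit12=0)
  nb .#.##: next=#  (t=1,i=8, bit11=1)
  nb .#.#.: next=.  (t=4,i=9, bit10=0)
  nb .#..#: next=.  (t=4,i=15, bit9=0)
  nb .#...: next=#  (t=0,i=2, bit8=1)
  nb ..###: next=#  (t=0,i=9, bit7=1)
  nb ..##.: next=#  (t=2,i=13, bit6=1)
  nb ..#.#: next=#  (t=1,i=7, bit5=1)
  nb ..#..: next=.  (t=0,i=1, bit4=0)
  nb ...##: next=.  (t=0,i=8, bit3=0)
  nb ...#.: next=#  (t=0,i=0, bit2=1)
  nb ....#: next=#  (t=0,i=7, bit1=1)
  nb .....: next=.  (t=0,i=4, bit0=0)
  bits 01010011000111111100100111100110 = 1394592230

1394592230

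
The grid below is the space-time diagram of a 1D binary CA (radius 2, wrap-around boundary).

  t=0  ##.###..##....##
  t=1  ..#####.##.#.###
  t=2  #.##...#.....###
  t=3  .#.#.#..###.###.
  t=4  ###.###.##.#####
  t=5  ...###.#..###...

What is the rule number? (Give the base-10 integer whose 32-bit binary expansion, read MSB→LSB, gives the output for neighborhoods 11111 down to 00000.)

446158825

  #####|.  b31=0 t=1,i=4
  ####.|.  b30=0 t=0,i=0
  ###.#|.  b29=0 t=0,i=1
  ###..|#  b28=1 t=0,i=5
  ##.##|#  b27=1 t=0,i=2
  ##.#.|.  b26=0 t=1,i=10
  ##..#|#  b25=1 t=0,i=6
  ##...|.  b24=0 t=0,i=10
  #.###|#  b23=1 t=0,i=3
  #.##.|.  b22=0 t=1,i=8
  #.#.#|.  b21=0 t=1,i=11
  #.#..|#  b20=1 t=3,i=5
  #..##|.  b19=0 t=0,i=7
  #..#.|#  b18=1 t=3,i=0
  #...#|#  b17=1 t=2,i=5
  #....|#  b16=1 t=0,i=11
  .####|#  b15=1 t=0,i=15
  .###.|#  b14=1 t=0,i=4
  .##.#|.  b13=0 t=1,i=9
  .##..|#  b12=1 t=0,i=9
  .#.##|.  b11=0 t=1,i=12
  .#.#.|#  b10=1 t=3,i=2
  .#..#|#  b9=1 t=3,i=6
  .#...|#  b8=1 t=2,i=8
  ..###|#  b7=1 t=0,i=14
  ..##.|#  b6=1 t=0,i=8
  ..#.#|#  b5=1 t=3,i=1
  ..#..|.  b4=0 t=2,i=7
  ...##|#  b3=1 t=0,i=13
  ...#.|.  b2=0 t=2,i=6
  ....#|.  b1=0 t=0,i=12
  .....|#  b0=1 t=2,i=10
  bits 00011010100101111101011111101001 = 446158825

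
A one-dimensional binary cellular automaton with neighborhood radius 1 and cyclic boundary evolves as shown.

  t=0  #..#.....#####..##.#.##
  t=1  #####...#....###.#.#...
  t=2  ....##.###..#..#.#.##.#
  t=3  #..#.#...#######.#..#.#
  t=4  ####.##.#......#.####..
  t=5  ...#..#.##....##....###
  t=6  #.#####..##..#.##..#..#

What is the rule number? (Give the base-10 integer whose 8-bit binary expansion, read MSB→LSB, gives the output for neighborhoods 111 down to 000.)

  [7] ### => .  t=0,i=10
  [6] ##. => #  t=0,i=0
  [5] #.# => .  t=0,i=18
  [4] #.. => #  t=0,i=1
  [3] .## => .  t=0,i=9
  [2] .#. => #  t=0,i=3
  [1] ..# => #  t=0,i=2
  [0] ... => .  t=0,i=5
  bits 01010110 = 86

86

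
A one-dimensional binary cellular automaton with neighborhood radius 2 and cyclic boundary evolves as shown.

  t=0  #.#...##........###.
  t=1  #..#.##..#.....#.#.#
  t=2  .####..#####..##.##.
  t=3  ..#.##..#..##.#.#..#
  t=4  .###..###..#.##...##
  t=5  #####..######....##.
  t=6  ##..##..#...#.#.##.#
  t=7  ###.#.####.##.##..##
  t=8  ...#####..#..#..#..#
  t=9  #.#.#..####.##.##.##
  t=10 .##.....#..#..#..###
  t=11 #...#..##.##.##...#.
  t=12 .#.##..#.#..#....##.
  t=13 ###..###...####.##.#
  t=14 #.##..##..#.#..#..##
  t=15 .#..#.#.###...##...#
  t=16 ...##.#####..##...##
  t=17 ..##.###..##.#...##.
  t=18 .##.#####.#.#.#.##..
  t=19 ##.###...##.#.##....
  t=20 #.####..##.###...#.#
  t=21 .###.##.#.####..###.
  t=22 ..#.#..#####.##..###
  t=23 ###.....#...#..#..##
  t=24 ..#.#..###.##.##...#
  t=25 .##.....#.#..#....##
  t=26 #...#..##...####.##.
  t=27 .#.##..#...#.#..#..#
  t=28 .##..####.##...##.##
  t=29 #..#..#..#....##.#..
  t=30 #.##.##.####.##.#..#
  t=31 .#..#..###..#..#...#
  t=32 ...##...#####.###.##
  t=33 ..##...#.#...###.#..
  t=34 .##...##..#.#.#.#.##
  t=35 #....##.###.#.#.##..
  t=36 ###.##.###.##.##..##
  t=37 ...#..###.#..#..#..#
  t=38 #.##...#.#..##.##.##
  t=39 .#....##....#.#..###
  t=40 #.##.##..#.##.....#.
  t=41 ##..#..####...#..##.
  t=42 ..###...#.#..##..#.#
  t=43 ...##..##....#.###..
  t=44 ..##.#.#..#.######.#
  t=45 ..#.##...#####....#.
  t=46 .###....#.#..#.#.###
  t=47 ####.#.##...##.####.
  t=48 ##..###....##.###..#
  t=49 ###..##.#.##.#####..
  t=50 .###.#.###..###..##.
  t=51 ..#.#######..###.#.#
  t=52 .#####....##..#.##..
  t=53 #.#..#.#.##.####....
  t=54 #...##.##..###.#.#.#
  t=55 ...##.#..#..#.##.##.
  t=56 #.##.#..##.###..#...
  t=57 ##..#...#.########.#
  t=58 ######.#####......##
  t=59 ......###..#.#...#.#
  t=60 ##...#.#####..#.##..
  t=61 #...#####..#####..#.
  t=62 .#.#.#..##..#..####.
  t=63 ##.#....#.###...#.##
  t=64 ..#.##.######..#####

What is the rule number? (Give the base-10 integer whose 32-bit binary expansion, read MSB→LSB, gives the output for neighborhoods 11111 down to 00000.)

  nb #####: next=.  (t=2,i=9, bit31=0)
  nb ####.: next=.  (t=2,i=3, bit30=0)
  nb ###.#: next=.  (t=0,i=18, bit29=0)
  nb ###..: next=#  (t=2,i=4, bit28=1)
  nb ##.##: next=#  (t=2,i=16, bit27=1)
  nb ##.#.: next=#  (t=0,i=19, bit26=1)
  nb ##..#: next=#  (t=1,i=1, bit25=1)
  nb ##...: next=.  (t=0,i=8, bit24=0)
  nb #.###: next=#  (t=4,i=1, bit23=1)
  nb #.##.: next=.  (t=1,i=5, bit22=0)
  nb #.#.#: next=#  (t=0,i=0, bit21=1)
  nb #.#..: next=.  (t=0,i=2, bit20=0)
  nb #..##: next=.  (t=2,i=0, bit19=0)
  nb #..#.: next=#  (t=1,i=2, bit18=1)
  nb #...#: next=.  (t=0,i=4, bit17=0)
  nb #....: next=#  (t=0,i=9, bit16=1)
  nb .####: next=#  (t=2,i=2, bit15=1)
  nb .###.: next=#  (t=0,i=17, bit14=1)
  nb .##.#: next=.  (t=2,i=15, bit13=0)
  nb .##..: next=.  (t=0,i=7, bit12=0)
  nb .#.##: next=#  (t=1,i=4, bit11=1)
  nb .#.#.: next=.  (t=0,i=1, bit10=0)
  nb .#..#: next=.  (t=3,i=0, bit9=0)
  nb .#...: next=#  (t=0,i=3, bit8=1)
  nb ..###: next=.  (t=0,i=16, bit7=0)
  nb ..##.: next=#  (t=0,i=6, bit6=1)
  nb ..#.#: next=#  (t=1,i=3, bit5=1)
  nb ..#..: next=#  (t=1,i=9, bit4=1)
  nb ...##: next=#  (t=0,i=5, bit3=1)
  nb ...#.: next=#  (t=1,i=14, bit2=1)
  nb ....#: next=.  (t=0,i=14, bit1=0)
  nb .....: next=.  (t=0,i=10, bit0=0)
  bits 00011110101001011100100101111100 = 514181500

514181500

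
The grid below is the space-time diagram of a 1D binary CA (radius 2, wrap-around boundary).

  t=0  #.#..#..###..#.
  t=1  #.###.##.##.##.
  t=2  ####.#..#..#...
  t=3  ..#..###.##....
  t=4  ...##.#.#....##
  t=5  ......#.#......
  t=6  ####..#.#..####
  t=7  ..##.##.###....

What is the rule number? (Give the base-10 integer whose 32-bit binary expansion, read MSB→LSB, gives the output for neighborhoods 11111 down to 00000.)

  ##### -> .   bit 31 = 0  t=6,i=0
  ####. -> #   bit 30 = 1  t=2,i=2
  ###.# -> .   bit 29 = 0  t=1,i=4
  ###.. -> #   bit 28 = 1  t=0,i=10
  ##.## -> #   bit 27 = 1  t=1,i=5
  ##.#. -> .   bit 26 = 0  t=1,i=14
  ##..# -> .   bit 25 = 0  t=0,i=11
  ##... -> .   bit 24 = 0  t=3,i=11
  #.### -> #   bit 23 = 1  t=1,i=2
  #.##. -> .   bit 22 = 0  t=1,i=6
  #.#.# -> #   bit 21 = 1  t=0,i=0
  #.#.. -> #   bit 20 = 1  t=0,i=2
  #..## -> #   bit 19 = 1  t=0,i=7
  #..#. -> #   bit 18 = 1  t=0,i=4
  #...# -> .   bit 17 = 0  t=2,i=13
  #.... -> .   bit 16 = 0  t=3,i=12
  .#### -> .   bit 15 = 0  t=2,i=1
  .###. -> #   bit 14 = 1  t=0,i=9
  .##.# -> .   bit 13 = 0  t=1,i=7
  .##.. -> .   bit 12 = 0  t=3,i=10
  .#.## -> #   bit 11 = 1  t=1,i=1
  .#.#. -> .   bit 10 = 0  t=0,i=1
  .#..# -> #   bit 9 = 1  t=0,i=3
  .#... -> .   bit 8 = 0  t=2,i=12
  ..### -> .   bit 7 = 0  t=0,i=8
  ..##. -> .   bit 6 = 0  t=4,i=3
  ..#.# -> #   bit 5 = 1  t=0,i=13
  ..#.. -> .   bit 4 = 0  t=0,i=5
  ...## -> .   bit 3 = 0  t=2,i=14
  ...#. -> .   bit 2 = 0  t=3,i=1
  ....# -> .   bit 1 = 0  t=3,i=0
  ..... -> #   bit 0 = 1  t=3,i=13
  bits 01011000101111000100101000100001 = 1488734753

1488734753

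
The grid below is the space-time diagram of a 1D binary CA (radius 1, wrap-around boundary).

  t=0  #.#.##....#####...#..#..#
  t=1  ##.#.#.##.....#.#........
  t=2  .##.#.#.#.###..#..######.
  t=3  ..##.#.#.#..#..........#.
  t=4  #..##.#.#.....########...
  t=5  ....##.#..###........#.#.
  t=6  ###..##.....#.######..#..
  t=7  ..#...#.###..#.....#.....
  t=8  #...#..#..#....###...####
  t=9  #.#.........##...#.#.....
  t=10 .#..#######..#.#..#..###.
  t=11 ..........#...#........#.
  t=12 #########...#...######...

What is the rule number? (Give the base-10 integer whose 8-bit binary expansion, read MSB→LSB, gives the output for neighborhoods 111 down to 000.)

  nb ###: next=.  (t=0,i=11, bit7=0)
  nb ##.: next=#  (t=0,i=0, bit6=1)
  nb #.#: next=#  (t=0,i=1, bit5=1)
  nb #..: next=.  (t=0,i=6, bit4=0)
  nb .##: next=.  (t=0,i=4, bit3=0)
  nb .#.: next=.  (t=0,i=2, bit2=0)
  nb ..#: next=.  (t=0,i=9, bit1=0)
  nb ...: next=#  (t=0,i=7, bit0=1)
  bits 01100001 = 97

97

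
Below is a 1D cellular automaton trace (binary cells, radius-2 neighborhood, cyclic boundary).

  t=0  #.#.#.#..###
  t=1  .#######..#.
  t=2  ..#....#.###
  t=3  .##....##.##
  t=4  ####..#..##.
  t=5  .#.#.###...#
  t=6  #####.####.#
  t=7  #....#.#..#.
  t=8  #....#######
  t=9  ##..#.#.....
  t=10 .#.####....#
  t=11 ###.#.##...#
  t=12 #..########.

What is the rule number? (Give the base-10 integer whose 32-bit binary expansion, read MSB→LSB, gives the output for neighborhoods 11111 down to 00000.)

  [31] ##### => .  t=1,i=3
  [30] ####. => .  t=0,i=11
  [29] ###.# => .  t=0,i=0
  [28] ###.. => #  t=1,i=7
  [27] ##.## => #  t=3,i=0
  [26] ##.#. => #  t=0,i=1
  [25] ##..# => .  t=1,i=8
  [24] ##... => #  t=3,i=3
  [23] #.### => .  t=2,i=9
  [22] #.##. => #  t=3,i=1
  [21] #.#.# => #  t=0,i=2
  [20] #.#.. => #  t=0,i=6
  [19] #..## => .  t=0,i=8
  [18] #..#. => #  t=1,i=9
  [17] #...# => #  t=5,i=9
  [16] #.... => .  t=2,i=4
  [15] .#### => #  t=0,i=10
  [14] .###. => #  t=2,i=10
  [13] .##.# => .  t=3,i=8
  [12] .##.. => #  t=3,i=2
  [11] .#.## => #  t=2,i=8
  [10] .#.#. => #  t=0,i=3
  [9] .#..# => #  t=0,i=7
  [8] .#... => .  t=2,i=3
  [7] ..### => .  t=0,i=9
  [6] ..##. => .  t=3,i=7
  [5] ..#.# => #  t=2,i=7
  [4] ..#.. => #  t=1,i=10
  [3] ...## => #  t=3,i=6
  [2] ...#. => .  t=2,i=6
  [1] ....# => .  t=2,i=5
  [0] ..... => .  t=9,i=9
  bits 00011101011101101101111000111000 = 494329400

494329400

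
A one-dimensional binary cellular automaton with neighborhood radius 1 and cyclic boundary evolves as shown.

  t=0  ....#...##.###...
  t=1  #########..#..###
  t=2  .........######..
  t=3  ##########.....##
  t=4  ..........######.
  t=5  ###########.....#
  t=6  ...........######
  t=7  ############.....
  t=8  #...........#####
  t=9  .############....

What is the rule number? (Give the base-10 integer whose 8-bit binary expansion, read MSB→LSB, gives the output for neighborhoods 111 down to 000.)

  ### -> .   bit 7 = 0  t=0,i=12
  ##. -> .   bit 6 = 0  t=0,i=9
  #.# -> .   bit 5 = 0  t=0,i=10
  #.. -> #   bit 4 = 1  t=0,i=5
  .## -> #   bit 3 = 1  t=0,i=8
  .#. -> #   bit 2 = 1  t=0,i=4
  ..# -> #   bit 1 = 1  t=0,i=3
  ... -> #   bit 0 = 1  t=0,i=0
  bits 00011111 = 31

31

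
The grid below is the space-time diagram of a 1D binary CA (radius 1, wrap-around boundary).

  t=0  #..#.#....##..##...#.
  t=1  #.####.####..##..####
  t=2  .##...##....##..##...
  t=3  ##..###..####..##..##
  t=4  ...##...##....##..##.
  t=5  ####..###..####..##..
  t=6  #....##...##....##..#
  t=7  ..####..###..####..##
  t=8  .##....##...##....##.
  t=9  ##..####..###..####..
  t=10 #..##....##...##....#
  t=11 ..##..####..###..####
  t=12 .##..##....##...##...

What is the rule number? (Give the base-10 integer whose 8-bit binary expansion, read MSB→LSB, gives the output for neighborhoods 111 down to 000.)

  ### -> .   bit 7 = 0  t=1,i=3
  ##. -> .   bit 6 = 0  t=0,i=11
  #.# -> #   bit 5 = 1  t=0,i=4
  #.. -> .   bit 4 = 0  t=0,i=1
  .## -> #   bit 3 = 1  t=0,i=10
  .#. -> #   bit 2 = 1  t=0,i=0
  ..# -> #   bit 1 = 1  t=0,i=2
  ... -> #   bit 0 = 1  t=0,i=7
  bits 00101111 = 47

47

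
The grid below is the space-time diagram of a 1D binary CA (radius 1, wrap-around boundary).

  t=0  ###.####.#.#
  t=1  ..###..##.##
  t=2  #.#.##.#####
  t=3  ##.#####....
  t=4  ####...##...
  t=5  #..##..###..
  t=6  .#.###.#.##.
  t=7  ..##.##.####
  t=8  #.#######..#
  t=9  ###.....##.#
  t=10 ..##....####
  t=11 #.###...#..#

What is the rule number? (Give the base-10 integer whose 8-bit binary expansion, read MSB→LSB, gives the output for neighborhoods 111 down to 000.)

  [7] ### => .  t=0,i=0
  [6] ##. => #  t=0,i=2
  [5] #.# => #  t=0,i=3
  [4] #.. => #  t=1,i=0
  [3] .## => #  t=0,i=4
  [2] .#. => .  t=0,i=9
  [1] ..# => .  t=1,i=1
  [0] ... => .  t=3,i=9
  bits 01111000 = 120

120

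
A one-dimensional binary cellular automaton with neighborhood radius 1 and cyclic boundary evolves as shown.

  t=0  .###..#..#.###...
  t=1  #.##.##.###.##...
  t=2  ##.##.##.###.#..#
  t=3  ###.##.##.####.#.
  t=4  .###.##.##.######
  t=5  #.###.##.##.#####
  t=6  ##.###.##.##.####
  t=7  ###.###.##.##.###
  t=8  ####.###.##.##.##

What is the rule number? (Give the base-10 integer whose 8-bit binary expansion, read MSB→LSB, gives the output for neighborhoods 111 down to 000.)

230

  ### -> #   bit 7 = 1  t=0,i=2
  ##. -> #   bit 6 = 1  t=0,i=3
  #.# -> #   bit 5 = 1  t=0,i=10
  #.. -> .   bit 4 = 0  t=0,i=4
  .## -> .   bit 3 = 0  t=0,i=1
  .#. -> #   bit 2 = 1  t=0,i=6
  ..# -> #   bit 1 = 1  t=0,i=0
  ... -> .   bit 0 = 0  t=0,i=15
  bits 11100110 = 230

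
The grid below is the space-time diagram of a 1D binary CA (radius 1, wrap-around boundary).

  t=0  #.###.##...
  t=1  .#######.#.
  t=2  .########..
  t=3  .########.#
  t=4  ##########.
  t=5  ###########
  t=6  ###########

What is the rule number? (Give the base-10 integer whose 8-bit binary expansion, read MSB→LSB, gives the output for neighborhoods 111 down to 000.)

  nb ###: next=#  (t=0,i=3, bit7=1)
  nb ##.: next=#  (t=0,i=4, bit6=1)
  nb #.#: next=#  (t=0,i=1, bit5=1)
  nb #..: next=.  (t=0,i=8, bit4=0)
  nb .##: next=#  (t=0,i=2, bit3=1)
  nb .#.: next=.  (t=0,i=0, bit2=0)
  nb ..#: next=.  (t=0,i=10, bit1=0)
  nb ...: next=#  (t=0,i=9, bit0=1)
  bits 11101001 = 233

233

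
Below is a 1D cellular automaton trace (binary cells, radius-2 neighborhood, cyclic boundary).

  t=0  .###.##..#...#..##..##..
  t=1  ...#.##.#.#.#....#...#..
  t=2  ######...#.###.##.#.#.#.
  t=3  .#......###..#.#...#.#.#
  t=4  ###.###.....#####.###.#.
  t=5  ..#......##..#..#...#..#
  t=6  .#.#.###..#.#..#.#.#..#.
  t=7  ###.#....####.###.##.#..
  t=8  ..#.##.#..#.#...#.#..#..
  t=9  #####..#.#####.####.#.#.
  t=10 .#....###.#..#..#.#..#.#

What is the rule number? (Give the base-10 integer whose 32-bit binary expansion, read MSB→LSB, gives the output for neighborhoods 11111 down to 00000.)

542416167

  [31] ##### => .  t=2,i=2
  [30] ####. => .  t=2,i=4
  [29] ###.# => #  t=0,i=3
  [28] ###.. => .  t=2,i=5
  [27] ##.## => .  t=0,i=4
  [26] ##.#. => .  t=1,i=7
  [25] ##..# => .  t=0,i=7
  [24] ##... => .  t=0,i=22
  [23] #.### => .  t=2,i=0
  [22] #.##. => #  t=0,i=5
  [21] #.#.# => .  t=1,i=8
  [20] #.#.. => #  t=1,i=12
  [19] #..## => .  t=0,i=15
  [18] #..#. => #  t=0,i=8
  [17] #...# => .  t=0,i=11
  [16] #.... => .  t=1,i=14
  [15] .#### => #  t=2,i=1
  [14] .###. => .  t=0,i=2
  [13] .##.# => .  t=1,i=6
  [12] .##.. => #  t=0,i=6
  [11] .#.## => #  t=1,i=4
  [10] .#.#. => #  t=1,i=9
  [9] .#..# => .  t=0,i=14
  [8] .#... => #  t=0,i=10
  [7] ..### => .  t=0,i=1
  [6] ..##. => .  t=0,i=16
  [5] ..#.# => #  t=1,i=3
  [4] ..#.. => .  t=0,i=9
  [3] ...## => .  t=0,i=0
  [2] ...#. => #  t=0,i=12
  [1] ....# => #  t=1,i=1
  [0] ..... => #  t=1,i=0
  bits 00100000010101001001110100100111 = 542416167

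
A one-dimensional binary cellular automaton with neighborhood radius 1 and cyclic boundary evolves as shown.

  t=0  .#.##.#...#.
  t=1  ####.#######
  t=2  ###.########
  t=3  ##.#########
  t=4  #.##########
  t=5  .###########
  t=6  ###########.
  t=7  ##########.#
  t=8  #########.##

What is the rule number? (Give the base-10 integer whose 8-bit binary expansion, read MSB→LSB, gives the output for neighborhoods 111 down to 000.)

  [7] ### => #  t=1,i=0
  [6] ##. => .  t=0,i=4
  [5] #.# => #  t=0,i=2
  [4] #.. => #  t=0,i=7
  [3] .## => #  t=0,i=3
  [2] .#. => #  t=0,i=1
  [1] ..# => #  t=0,i=0
  [0] ... => #  t=0,i=8
  bits 10111111 = 191

191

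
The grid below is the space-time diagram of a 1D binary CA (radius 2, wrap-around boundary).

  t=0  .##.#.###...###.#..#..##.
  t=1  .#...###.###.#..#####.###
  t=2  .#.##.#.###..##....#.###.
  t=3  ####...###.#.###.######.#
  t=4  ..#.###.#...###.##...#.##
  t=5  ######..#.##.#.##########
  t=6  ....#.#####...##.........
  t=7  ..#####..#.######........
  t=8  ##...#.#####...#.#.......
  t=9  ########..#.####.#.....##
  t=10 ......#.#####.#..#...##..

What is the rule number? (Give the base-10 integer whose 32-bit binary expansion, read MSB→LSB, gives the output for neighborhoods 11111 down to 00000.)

  #####|.  b31=0 t=1,i=18
  ####.|#  b30=1 t=1,i=19
  ###.#|.  b29=0 t=0,i=14
  ###..|.  b28=0 t=0,i=8
  ##.##|#  b27=1 t=1,i=8
  ##.#.|.  b26=0 t=0,i=3
  ##..#|#  b25=1 t=0,i=24
  ##...|#  b24=1 t=0,i=9
  #.###|#  b23=1 t=0,i=6
  #.##.|#  b22=1 t=2,i=3
  #.#.#|.  b21=0 t=0,i=4
  #.#..|#  b20=1 t=0,i=16
  #..##|.  b19=0 t=0,i=0
  #..#.|#  b18=1 t=0,i=18
  #...#|#  b17=1 t=0,i=10
  #....|.  b16=0 t=2,i=16
  .####|.  b15=0 t=1,i=17
  .###.|#  b14=1 t=0,i=7
  .##.#|.  b13=0 t=0,i=2
  .##..|#  b12=1 t=0,i=23
  .#.##|#  b11=1 t=0,i=5
  .#.#.|.  b10=0 t=8,i=16
  .#..#|#  b9=1 t=0,i=17
  .#...|.  b8=0 t=1,i=2
  ..###|.  b7=0 t=0,i=12
  ..##.|#  b6=1 t=0,i=1
  ..#.#|#  b5=1 t=2,i=1
  ..#..|#  b4=1 t=0,i=19
  ...##|#  b3=1 t=0,i=11
  ...#.|#  b2=1 t=2,i=18
  ....#|#  b1=1 t=2,i=17
  .....|.  b0=0 t=6,i=0
  bits 01001011110101100101101001111110 = 1272339070

1272339070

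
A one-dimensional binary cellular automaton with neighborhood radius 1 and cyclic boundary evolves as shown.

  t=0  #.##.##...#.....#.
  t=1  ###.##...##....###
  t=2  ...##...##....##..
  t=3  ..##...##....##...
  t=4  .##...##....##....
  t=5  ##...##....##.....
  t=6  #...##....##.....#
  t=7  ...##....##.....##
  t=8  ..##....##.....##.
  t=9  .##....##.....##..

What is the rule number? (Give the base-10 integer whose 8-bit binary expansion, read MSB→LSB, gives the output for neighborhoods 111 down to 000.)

46

  ###|.  b7=0 t=1,i=0
  ##.|.  b6=0 t=0,i=3
  #.#|#  b5=1 t=0,i=1
  #..|.  b4=0 t=0,i=7
  .##|#  b3=1 t=0,i=2
  .#.|#  b2=1 t=0,i=0
  ..#|#  b1=1 t=0,i=9
  ...|.  b0=0 t=0,i=8
  bits 00101110 = 46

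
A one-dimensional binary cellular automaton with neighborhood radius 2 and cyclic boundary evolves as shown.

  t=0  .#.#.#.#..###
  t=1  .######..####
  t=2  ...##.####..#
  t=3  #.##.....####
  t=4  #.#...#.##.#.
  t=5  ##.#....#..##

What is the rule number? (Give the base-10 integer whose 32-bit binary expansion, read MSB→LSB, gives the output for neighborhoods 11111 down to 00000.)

2993440217

  nb #####: next=#  (t=1,i=3, bit31=1)
  nb ####.: next=.  (t=1,i=5, bit30=0)
  nb ###.#: next=#  (t=0,i=12, bit29=1)
  nb ###..: next=#  (t=1,i=6, bit28=1)
  nb ##.##: next=.  (t=1,i=0, bit27=0)
  nb ##.#.: next=.  (t=0,i=0, bit26=0)
  nb ##..#: next=#  (t=1,i=7, bit25=1)
  nb ##...: next=.  (t=3,i=4, bit24=0)
  nb #.###: next=.  (t=1,i=1, bit23=0)
  nb #.##.: next=#  (t=3,i=2, bit22=1)
  nb #.#.#: next=#  (t=0,i=1, bit21=1)
  nb #.#..: next=.  (t=0,i=7, bit20=0)
  nb #..##: next=#  (t=0,i=9, bit19=1)
  nb #..#.: next=#  (t=2,i=11, bit18=1)
  nb #...#: next=.  (t=2,i=1, bit17=0)
  nb #....: next=.  (t=3,i=5, bit16=0)
  nb .####: next=.  (t=1,i=2, bit15=0)
  nb .###.: next=#  (t=0,i=11, bit14=1)
  nb .##.#: next=.  (t=2,i=4, bit13=0)
  nb .##..: next=.  (t=3,i=3, bit12=0)
  nb .#.##: next=.  (t=4,i=7, bit11=0)
  nb .#.#.: next=#  (t=0,i=2, bit10=1)
  nb .#..#: next=.  (t=0,i=8, bit9=0)
  nb .#...: next=#  (t=2,i=0, bit8=1)
  nb ..###: next=#  (t=0,i=10, bit7=1)
  nb ..##.: next=#  (t=2,i=3, bit6=1)
  nb ..#.#: next=.  (t=4,i=6, bit5=0)
  nb ..#..: next=#  (t=2,i=12, bit4=1)
  nb ...##: next=#  (t=2,i=2, bit3=1)
  nb ...#.: next=.  (t=4,i=5, bit2=0)
  nb ....#: next=.  (t=3,i=7, bit1=0)
  nb .....: next=#  (t=3,i=6, bit0=1)
  bits 10110010011011000100010111011001 = 2993440217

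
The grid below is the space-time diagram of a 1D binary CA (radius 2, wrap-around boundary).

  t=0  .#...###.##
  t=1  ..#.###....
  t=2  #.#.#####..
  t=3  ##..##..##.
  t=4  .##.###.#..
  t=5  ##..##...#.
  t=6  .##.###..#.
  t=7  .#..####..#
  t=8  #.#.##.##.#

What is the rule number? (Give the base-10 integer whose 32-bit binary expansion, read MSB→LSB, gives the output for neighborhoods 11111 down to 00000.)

  nb #####: next=.  (t=2,i=6, bit31=0)
  nb ####.: next=.  (t=2,i=7, bit30=0)
  nb ###.#: next=.  (t=0,i=7, bit29=0)
  nb ###..: next=#  (t=1,i=6, bit28=1)
  nb ##.##: next=.  (t=0,i=8, bit27=0)
  nb ##.#.: next=.  (t=0,i=0, bit26=0)
  nb ##..#: next=#  (t=2,i=9, bit25=1)
  nb ##...: next=#  (t=1,i=7, bit24=1)
  nb #.###: next=#  (t=1,i=4, bit23=1)
  nb #.##.: next=.  (t=0,i=9, bit22=0)
  nb #.#.#: next=.  (t=2,i=2, bit21=0)
  nb #.#..: next=.  (t=0,i=1, bit20=0)
  nb #..##: next=.  (t=3,i=3, bit19=0)
  nb #..#.: next=.  (t=2,i=10, bit18=0)
  nb #...#: next=.  (t=0,i=3, bit17=0)
  nb #....: next=#  (t=1,i=8, bit16=1)
  nb .####: next=#  (t=2,i=5, bit15=1)
  nb .###.: next=#  (t=0,i=6, bit14=1)
  nb .##.#: next=.  (t=0,i=10, bit13=0)
  nb .##..: next=#  (t=3,i=1, bit12=1)
  nb .#.##: next=.  (t=1,i=3, bit11=0)
  nb .#.#.: next=#  (t=2,i=1, bit10=1)
  nb .#..#: next=#  (t=6,i=10, bit9=1)
  nb .#...: next=#  (t=0,i=2, bit8=1)
  nb ..###: next=#  (t=0,i=5, bit7=1)
  nb ..##.: next=#  (t=3,i=4, bit6=1)
  nb ..#.#: next=#  (t=1,i=2, bit5=1)
  nb ..#..: next=.  (t=6,i=9, bit4=0)
  nb ...##: next=#  (t=0,i=4, bit3=1)
  nb ...#.: next=.  (t=1,i=1, bit2=0)
  nb ....#: next=#  (t=1,i=0, bit1=1)
  nb .....: next=.  (t=1,i=9, bit0=0)
  bits 00010011100000011101011111101010 = 327276522

327276522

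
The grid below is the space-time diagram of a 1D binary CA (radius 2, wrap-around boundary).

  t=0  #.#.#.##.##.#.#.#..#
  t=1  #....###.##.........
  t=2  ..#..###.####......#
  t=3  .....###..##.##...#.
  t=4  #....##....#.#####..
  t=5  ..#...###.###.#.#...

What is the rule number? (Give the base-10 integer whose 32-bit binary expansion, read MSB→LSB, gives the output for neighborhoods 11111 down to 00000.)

  nb #####: next=.  (t=4,i=15, bit31=0)
  nb ####.: next=#  (t=2,i=11, bit30=1)
  nb ###.#: next=#  (t=1,i=7, bit29=1)
  nb ###..: next=.  (t=2,i=12, bit28=0)
  nb ##.##: next=.  (t=0,i=8, bit27=0)
  nb ##.#.: next=.  (t=0,i=1, bit26=0)
  nb ##..#: next=.  (t=3,i=8, bit25=0)
  nb ##...: next=#  (t=1,i=11, bit24=1)
  nb #.###: next=.  (t=2,i=9, bit23=0)
  nb #.##.: next=#  (t=0,i=6, bit22=1)
  nb #.#.#: next=.  (t=0,i=2, bit21=0)
  nb #.#..: next=.  (t=0,i=16, bit20=0)
  nb #..##: next=.  (t=0,i=18, bit19=0)
  nb #..#.: next=.  (t=2,i=1, bit18=0)
  nb #...#: next=#  (t=3,i=16, bit17=1)
  nb #....: next=#  (t=1,i=2, bit16=1)
  nb .####: next=#  (t=2,i=10, bit15=1)
  nb .###.: next=#  (t=1,i=6, bit14=1)
  nb .##.#: next=#  (t=0,i=0, bit13=1)
  nb .##..: next=#  (t=1,i=10, bit12=1)
  nb .#.##: next=#  (t=0,i=5, bit11=1)
  nb .#.#.: next=.  (t=0,i=3, bit10=0)
  nb .#..#: next=.  (t=0,i=17, bit9=0)
  nb .#...: next=.  (t=1,i=1, bit8=0)
  nb ..###: next=#  (t=1,i=5, bit7=1)
  nb ..##.: next=.  (t=0,i=19, bit6=0)
  nb ..#.#: next=#  (t=4,i=11, bit5=1)
  nb ..#..: next=.  (t=1,i=0, bit4=0)
  nb ...##: next=.  (t=1,i=4, bit3=0)
  nb ...#.: next=#  (t=1,i=19, bit2=1)
  nb ....#: next=.  (t=1,i=3, bit1=0)
  nb .....: next=.  (t=1,i=13, bit0=0)
  bits 01100001010000111111100010100100 = 1631844516

1631844516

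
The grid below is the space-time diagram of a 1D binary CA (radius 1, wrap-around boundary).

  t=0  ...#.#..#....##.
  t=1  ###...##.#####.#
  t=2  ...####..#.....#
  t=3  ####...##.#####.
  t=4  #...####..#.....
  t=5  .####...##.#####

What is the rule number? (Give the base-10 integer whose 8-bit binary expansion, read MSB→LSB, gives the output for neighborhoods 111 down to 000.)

  ###|.  b7=0 t=1,i=0
  ##.|.  b6=0 t=0,i=14
  #.#|.  b5=0 t=0,i=4
  #..|#  b4=1 t=0,i=6
  .##|#  b3=1 t=0,i=13
  .#.|.  b2=0 t=0,i=3
  ..#|#  b1=1 t=0,i=2
  ...|#  b0=1 t=0,i=0
  bits 00011011 = 27

27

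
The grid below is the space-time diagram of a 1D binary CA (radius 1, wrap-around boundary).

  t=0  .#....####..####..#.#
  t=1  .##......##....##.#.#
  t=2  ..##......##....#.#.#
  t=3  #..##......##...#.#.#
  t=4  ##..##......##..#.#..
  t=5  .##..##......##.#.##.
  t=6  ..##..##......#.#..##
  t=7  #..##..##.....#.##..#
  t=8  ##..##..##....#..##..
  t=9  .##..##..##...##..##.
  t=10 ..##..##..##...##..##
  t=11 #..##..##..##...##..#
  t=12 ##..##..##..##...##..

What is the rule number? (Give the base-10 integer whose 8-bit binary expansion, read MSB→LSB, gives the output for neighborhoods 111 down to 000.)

84

  nb ###: next=.  (t=0,i=7, bit7=0)
  nb ##.: next=#  (t=0,i=9, bit6=1)
  nb #.#: next=.  (t=0,i=0, bit5=0)
  nb #..: next=#  (t=0,i=2, bit4=1)
  nb .##: next=.  (t=0,i=6, bit3=0)
  nb .#.: next=#  (t=0,i=1, bit2=1)
  nb ..#: next=.  (t=0,i=5, bit1=0)
  nb ...: next=.  (t=0,i=3, bit0=0)
  bits 01010100 = 84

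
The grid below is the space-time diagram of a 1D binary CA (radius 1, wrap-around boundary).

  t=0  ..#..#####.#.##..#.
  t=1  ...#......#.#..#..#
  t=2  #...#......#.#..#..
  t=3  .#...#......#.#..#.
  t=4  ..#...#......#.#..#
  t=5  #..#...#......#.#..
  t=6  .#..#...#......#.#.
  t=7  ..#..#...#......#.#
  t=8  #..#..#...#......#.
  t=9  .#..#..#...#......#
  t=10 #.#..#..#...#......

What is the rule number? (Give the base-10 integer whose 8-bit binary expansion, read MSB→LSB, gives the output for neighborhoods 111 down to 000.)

  ###|.  b7=0 t=0,i=6
  ##.|.  b6=0 t=0,i=9
  #.#|#  b5=1 t=0,i=10
  #..|#  b4=1 t=0,i=3
  .##|.  b3=0 t=0,i=5
  .#.|.  b2=0 t=0,i=2
  ..#|.  b1=0 t=0,i=1
  ...|.  b0=0 t=0,i=0
  bits 00110000 = 48

48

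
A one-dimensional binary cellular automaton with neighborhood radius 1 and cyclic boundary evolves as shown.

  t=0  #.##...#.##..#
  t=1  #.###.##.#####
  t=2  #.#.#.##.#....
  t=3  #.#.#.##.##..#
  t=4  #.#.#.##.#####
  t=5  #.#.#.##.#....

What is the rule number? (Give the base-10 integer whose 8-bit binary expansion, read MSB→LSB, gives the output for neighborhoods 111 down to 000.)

  nb ###: next=.  (t=1,i=3, bit7=0)
  nb ##.: next=#  (t=0,i=0, bit6=1)
  nb #.#: next=.  (t=0,i=1, bit5=0)
  nb #..: next=#  (t=0,i=4, bit4=1)
  nb .##: next=#  (t=0,i=2, bit3=1)
  nb .#.: next=#  (t=0,i=7, bit2=1)
  nb ..#: next=#  (t=0,i=6, bit1=1)
  nb ...: next=.  (t=0,i=5, bit0=0)
  bits 01011110 = 94

94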